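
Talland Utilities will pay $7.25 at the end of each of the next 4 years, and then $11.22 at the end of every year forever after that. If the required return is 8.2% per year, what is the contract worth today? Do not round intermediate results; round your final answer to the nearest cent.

$123.74

PV of 4-year annuity: $7.25 × [1 − (1+0.082)^−4] / 0.082 = 23.90641
Perpetuity value at year 4: $11.22 / 0.082 = 136.82927
PV of perpetuity: 136.82927 / (1+0.082)^4 = 99.83204
Total PV = 23.90641 + 99.83204 = 123.73845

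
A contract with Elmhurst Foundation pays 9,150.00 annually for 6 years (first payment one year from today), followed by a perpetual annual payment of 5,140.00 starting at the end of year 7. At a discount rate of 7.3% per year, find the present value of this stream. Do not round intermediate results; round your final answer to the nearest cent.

PV of 6-year annuity: 9,150.00 × [1 − (1+0.073)^−6] / 0.073 = 43212.82897
Perpetuity value at year 6: 5,140.00 / 0.073 = 70410.95890
PV of perpetuity: 70410.95890 / (1+0.073)^6 = 46136.21126
Total PV = 43212.82897 + 46136.21126 = 89349.04024

89349.04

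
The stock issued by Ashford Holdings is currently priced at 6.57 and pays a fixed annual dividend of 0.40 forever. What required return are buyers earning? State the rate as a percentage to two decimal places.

6.09%

P = C/r ⇒ r = C/P = 0.40/6.57 = 0.060883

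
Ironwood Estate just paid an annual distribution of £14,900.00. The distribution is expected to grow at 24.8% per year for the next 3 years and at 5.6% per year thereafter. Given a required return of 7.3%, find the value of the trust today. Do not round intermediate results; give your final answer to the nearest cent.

D_1 = 18595.20000
D_2 = 23206.80960
D_3 = 28962.09838
Terminal value at year 3: TV = D_3×(1+g_2)/(r−g_2) = 30583.97589/0.017 = 1799057.40530
P_0 = D_1/(1+r)^1 + D_2/(1+r)^2 + D_3/(1+r)^3 + TV/(1+r)^3
    = 17330.10252 + 20156.54048 + 23443.95389 + 1456283.25347 = 1517213.85037

£1517213.85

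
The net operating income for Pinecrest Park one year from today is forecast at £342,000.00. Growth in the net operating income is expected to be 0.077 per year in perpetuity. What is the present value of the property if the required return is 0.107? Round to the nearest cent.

£11400000.00

Growing perpetuity: P = D₁ / (r − g) = £342,000.0000 / (0.107 − 0.077) = £11,400,000.00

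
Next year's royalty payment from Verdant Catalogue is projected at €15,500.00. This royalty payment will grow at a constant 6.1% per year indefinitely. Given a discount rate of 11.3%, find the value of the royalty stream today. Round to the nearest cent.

€298076.92

Growing perpetuity: P = D₁ / (r − g) = €15,500.0000 / (0.113 − 0.061) = €298,076.92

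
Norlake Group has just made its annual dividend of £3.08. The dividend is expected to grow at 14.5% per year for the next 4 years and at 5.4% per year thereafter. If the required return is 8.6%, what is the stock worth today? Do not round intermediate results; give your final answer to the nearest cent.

D_1 = 3.52660
D_2 = 4.03796
D_3 = 4.62346
D_4 = 5.29386
Terminal value at year 4: TV = D_4×(1+g_2)/(r−g_2) = 5.57973/0.032 = 174.36660
P_0 = D_1/(1+r)^1 + D_2/(1+r)^2 + D_3/(1+r)^3 + D_4/(1+r)^4 + TV/(1+r)^4
    = 3.24733 + 3.42375 + 3.60975 + 3.80586 + 125.35567 = 139.44237

£139.44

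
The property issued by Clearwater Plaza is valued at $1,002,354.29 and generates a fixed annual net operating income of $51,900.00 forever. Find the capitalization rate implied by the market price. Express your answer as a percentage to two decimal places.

5.18%

P = C/r ⇒ r = C/P = $51,900.00/$1,002,354.29 = 0.051778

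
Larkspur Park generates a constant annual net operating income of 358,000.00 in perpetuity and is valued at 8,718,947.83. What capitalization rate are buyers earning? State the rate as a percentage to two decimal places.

4.11%

P = C/r ⇒ r = C/P = 358,000.00/8,718,947.83 = 0.041060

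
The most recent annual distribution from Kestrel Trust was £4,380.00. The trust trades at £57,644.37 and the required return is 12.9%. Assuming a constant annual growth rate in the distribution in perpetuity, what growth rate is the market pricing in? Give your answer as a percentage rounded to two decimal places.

4.93%

P = D₀(1+g)/(r−g) ⇒ P(r−g) = D₀(1+g) ⇒ g(P+D₀) = P·r − D₀
g = (P·r − D₀)/(P + D₀) = (£57,644.37×0.129 − £4,380.00) / (£57,644.37 + £4,380.00) = 0.049273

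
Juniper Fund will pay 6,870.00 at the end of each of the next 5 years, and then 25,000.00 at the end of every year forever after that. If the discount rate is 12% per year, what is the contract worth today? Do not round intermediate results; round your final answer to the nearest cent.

PV of 5-year annuity: 6,870.00 × [1 − (1+0.12)^−5] / 0.12 = 24764.81251
Perpetuity value at year 5: 25,000.00 / 0.12 = 208333.33333
PV of perpetuity: 208333.33333 / (1+0.12)^5 = 118213.92827
Total PV = 24764.81251 + 118213.92827 = 142978.74078

142978.74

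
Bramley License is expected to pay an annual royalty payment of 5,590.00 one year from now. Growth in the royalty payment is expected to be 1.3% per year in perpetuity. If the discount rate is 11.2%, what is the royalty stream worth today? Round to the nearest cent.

Growing perpetuity: P = D₁ / (r − g) = 5,590.0000 / (0.112 − 0.013) = 56,464.65

56464.65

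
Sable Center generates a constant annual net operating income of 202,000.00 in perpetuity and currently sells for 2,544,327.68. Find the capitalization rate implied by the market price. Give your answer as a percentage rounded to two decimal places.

P = C/r ⇒ r = C/P = 202,000.00/2,544,327.68 = 0.079392

7.94%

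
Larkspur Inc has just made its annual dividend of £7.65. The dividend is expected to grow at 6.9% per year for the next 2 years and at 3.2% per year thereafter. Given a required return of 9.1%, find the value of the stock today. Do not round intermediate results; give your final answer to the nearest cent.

£143.31

D_1 = 8.17785
D_2 = 8.74212
Terminal value at year 2: TV = D_2×(1+g_2)/(r−g_2) = 9.02187/0.059 = 152.91304
P_0 = D_1/(1+r)^1 + D_2/(1+r)^2 + TV/(1+r)^2
    = 7.49574 + 7.34459 + 128.46802 = 143.30834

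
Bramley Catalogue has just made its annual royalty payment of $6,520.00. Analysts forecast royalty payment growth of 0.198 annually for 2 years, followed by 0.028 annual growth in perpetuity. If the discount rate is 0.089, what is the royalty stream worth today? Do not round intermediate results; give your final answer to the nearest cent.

$148037.73

D_1 = 7810.96000
D_2 = 9357.53008
Terminal value at year 2: TV = D_2×(1+g_2)/(r−g_2) = 9619.54092/0.061 = 157697.39217
P_0 = D_1/(1+r)^1 + D_2/(1+r)^2 + TV/(1+r)^2
    = 7172.59871 + 7890.51723 + 132974.61818 = 148037.73412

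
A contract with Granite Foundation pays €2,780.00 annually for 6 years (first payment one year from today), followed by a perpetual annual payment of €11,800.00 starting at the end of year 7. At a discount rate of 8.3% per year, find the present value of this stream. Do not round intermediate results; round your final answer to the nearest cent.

€100847.09

PV of 6-year annuity: €2,780.00 × [1 − (1+0.083)^−6] / 0.083 = 12735.47612
Perpetuity value at year 6: €11,800.00 / 0.083 = 142168.67470
PV of perpetuity: 142168.67470 / (1+0.083)^6 = 88111.61777
Total PV = 12735.47612 + 88111.61777 = 100847.09390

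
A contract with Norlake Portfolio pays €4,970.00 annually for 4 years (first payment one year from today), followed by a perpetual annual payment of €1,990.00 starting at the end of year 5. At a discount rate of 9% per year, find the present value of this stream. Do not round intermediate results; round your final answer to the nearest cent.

PV of 4-year annuity: €4,970.00 × [1 − (1+0.09)^−4] / 0.09 = 16101.40779
Perpetuity value at year 4: €1,990.00 / 0.09 = 22111.11111
PV of perpetuity: 22111.11111 / (1+0.09)^4 = 15664.06856
Total PV = 16101.40779 + 15664.06856 = 31765.47634

€31765.48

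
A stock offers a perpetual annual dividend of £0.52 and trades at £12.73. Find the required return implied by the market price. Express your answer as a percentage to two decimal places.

P = C/r ⇒ r = C/P = £0.52/£12.73 = 0.040848

4.08%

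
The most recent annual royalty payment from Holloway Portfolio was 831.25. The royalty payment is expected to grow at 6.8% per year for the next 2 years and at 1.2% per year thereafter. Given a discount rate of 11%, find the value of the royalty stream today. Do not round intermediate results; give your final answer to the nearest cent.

D_1 = 887.77500
D_2 = 948.14370
Terminal value at year 2: TV = D_2×(1+g_2)/(r−g_2) = 959.52142/0.098 = 9791.03494
P_0 = D_1/(1+r)^1 + D_2/(1+r)^2 + TV/(1+r)^2
    = 799.79730 + 769.53470 + 7946.62360 = 9515.95560

9515.96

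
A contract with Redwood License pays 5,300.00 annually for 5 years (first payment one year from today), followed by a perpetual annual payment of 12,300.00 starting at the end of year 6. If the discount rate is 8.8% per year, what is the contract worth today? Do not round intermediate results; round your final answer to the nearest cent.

112403.29

PV of 5-year annuity: 5,300.00 × [1 − (1+0.088)^−5] / 0.088 = 20722.57704
Perpetuity value at year 5: 12,300.00 / 0.088 = 139772.72727
PV of perpetuity: 139772.72727 / (1+0.088)^5 = 91680.70885
Total PV = 20722.57704 + 91680.70885 = 112403.28589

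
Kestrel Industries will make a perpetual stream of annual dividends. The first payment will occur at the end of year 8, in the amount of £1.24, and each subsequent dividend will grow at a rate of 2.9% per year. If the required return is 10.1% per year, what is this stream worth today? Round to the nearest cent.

£8.78

Value at end of year 7: C₁ / (r − g) = £1.24 / (0.101 − 0.029) = £17.2222
Discount to today: PV = £17.2222 / (1 + 0.101)^7 = £17.2222 / 1.961152 = £8.78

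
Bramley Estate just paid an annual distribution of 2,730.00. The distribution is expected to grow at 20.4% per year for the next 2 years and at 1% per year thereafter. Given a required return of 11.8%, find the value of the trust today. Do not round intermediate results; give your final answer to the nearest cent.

35715.56

D_1 = 3286.92000
D_2 = 3957.45168
Terminal value at year 2: TV = D_2×(1+g_2)/(r−g_2) = 3997.02620/0.108 = 37009.50182
P_0 = D_1/(1+r)^1 + D_2/(1+r)^2 + TV/(1+r)^2
    = 2940.00000 + 3166.15385 + 29609.40171 = 35715.55556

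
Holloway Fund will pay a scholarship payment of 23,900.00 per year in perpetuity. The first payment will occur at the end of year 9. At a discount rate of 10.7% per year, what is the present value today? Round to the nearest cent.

Value at end of year 8: C / r = 23,900.00 / 0.107 = 223,364.4860
Discount to today: PV = 223,364.4860 / (1 + 0.107)^8 = 223,364.4860 / 2.255179 = 99,045.14

99045.14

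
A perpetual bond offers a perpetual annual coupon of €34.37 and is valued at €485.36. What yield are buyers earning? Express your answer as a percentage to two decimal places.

7.08%

P = C/r ⇒ r = C/P = €34.37/€485.36 = 0.070813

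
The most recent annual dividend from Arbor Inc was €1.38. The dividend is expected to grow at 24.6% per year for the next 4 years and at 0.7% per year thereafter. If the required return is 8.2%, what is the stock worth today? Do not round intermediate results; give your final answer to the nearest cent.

D_1 = 1.71948
D_2 = 2.14247
D_3 = 2.66952
D_4 = 3.32622
Terminal value at year 4: TV = D_4×(1+g_2)/(r−g_2) = 3.34951/0.075 = 44.66008
P_0 = D_1/(1+r)^1 + D_2/(1+r)^2 + D_3/(1+r)^3 + D_4/(1+r)^4 + TV/(1+r)^4
    = 1.58917 + 1.83004 + 2.10742 + 2.42685 + 32.58445 = 40.53793

€40.54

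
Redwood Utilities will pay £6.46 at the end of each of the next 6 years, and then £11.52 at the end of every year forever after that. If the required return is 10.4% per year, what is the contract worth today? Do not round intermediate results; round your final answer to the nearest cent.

PV of 6-year annuity: £6.46 × [1 − (1+0.104)^−6] / 0.104 = 27.80823
Perpetuity value at year 6: £11.52 / 0.104 = 110.76923
PV of perpetuity: 110.76923 / (1+0.104)^6 = 61.17933
Total PV = 27.80823 + 61.17933 = 88.98755

£88.99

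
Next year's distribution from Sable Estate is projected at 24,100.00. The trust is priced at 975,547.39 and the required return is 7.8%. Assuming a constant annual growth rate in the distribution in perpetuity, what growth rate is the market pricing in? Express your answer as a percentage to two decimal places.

P = D₁/(r−g) ⇒ g = r − D₁/P = 0.078 − 24,100.00/975,547.39 = 0.053296

5.33%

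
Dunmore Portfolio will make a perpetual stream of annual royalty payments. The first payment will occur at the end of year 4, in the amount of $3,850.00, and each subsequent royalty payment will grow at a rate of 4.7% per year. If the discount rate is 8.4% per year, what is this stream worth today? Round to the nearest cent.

$81690.43

Value at end of year 3: C₁ / (r − g) = $3,850.00 / (0.084 − 0.047) = $104,054.0541
Discount to today: PV = $104,054.0541 / (1 + 0.084)^3 = $104,054.0541 / 1.273761 = $81,690.43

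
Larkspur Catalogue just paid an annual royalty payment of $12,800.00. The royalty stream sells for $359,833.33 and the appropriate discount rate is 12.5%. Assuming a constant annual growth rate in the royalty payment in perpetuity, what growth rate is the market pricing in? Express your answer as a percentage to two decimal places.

8.64%

P = D₀(1+g)/(r−g) ⇒ P(r−g) = D₀(1+g) ⇒ g(P+D₀) = P·r − D₀
g = (P·r − D₀)/(P + D₀) = ($359,833.33×0.125 − $12,800.00) / ($359,833.33 + $12,800.00) = 0.086356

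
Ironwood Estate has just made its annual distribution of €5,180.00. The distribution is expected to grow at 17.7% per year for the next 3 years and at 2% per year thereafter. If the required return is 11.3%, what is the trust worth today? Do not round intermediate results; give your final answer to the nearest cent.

D_1 = 6096.86000
D_2 = 7176.00422
D_3 = 8446.15697
Terminal value at year 3: TV = D_3×(1+g_2)/(r−g_2) = 8615.08011/0.093 = 92635.26996
P_0 = D_1/(1+r)^1 + D_2/(1+r)^2 + D_3/(1+r)^3 + TV/(1+r)^3
    = 5477.86164 + 5792.85098 + 6125.95293 + 67187.87081 = 84584.53636

€84584.54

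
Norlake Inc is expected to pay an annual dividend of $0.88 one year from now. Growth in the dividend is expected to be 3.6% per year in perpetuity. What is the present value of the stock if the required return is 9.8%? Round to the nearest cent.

Growing perpetuity: P = D₁ / (r − g) = $0.8800 / (0.098 − 0.036) = $14.19

$14.19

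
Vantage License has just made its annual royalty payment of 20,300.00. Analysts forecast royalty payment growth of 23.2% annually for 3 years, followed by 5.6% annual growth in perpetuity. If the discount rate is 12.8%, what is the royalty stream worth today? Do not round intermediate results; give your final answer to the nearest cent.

D_1 = 25009.60000
D_2 = 30811.82720
D_3 = 37960.17111
Terminal value at year 3: TV = D_3×(1+g_2)/(r−g_2) = 40085.94069/0.072 = 556749.17629
P_0 = D_1/(1+r)^1 + D_2/(1+r)^2 + D_3/(1+r)^3 + TV/(1+r)^3
    = 22171.63121 + 24215.82415 + 26448.48879 + 387911.16895 = 460747.11310

460747.11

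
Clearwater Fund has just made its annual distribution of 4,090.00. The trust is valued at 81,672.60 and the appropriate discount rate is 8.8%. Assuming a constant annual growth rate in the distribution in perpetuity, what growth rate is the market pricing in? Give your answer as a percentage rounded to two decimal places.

P = D₀(1+g)/(r−g) ⇒ P(r−g) = D₀(1+g) ⇒ g(P+D₀) = P·r − D₀
g = (P·r − D₀)/(P + D₀) = (81,672.60×0.088 − 4,090.00) / (81,672.60 + 4,090.00) = 0.036114

3.61%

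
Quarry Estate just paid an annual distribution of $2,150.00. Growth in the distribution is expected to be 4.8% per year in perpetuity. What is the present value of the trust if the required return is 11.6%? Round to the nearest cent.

D₁ = D₀ × (1 + g) = $2,150.00 × 1.048 = $2,253.2000
Growing perpetuity: P = D₁ / (r − g) = $2,253.2000 / (0.116 − 0.048) = $33,135.29

$33135.29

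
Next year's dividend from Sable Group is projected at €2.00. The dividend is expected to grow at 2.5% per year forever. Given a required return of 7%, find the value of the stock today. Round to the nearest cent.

€44.44

Growing perpetuity: P = D₁ / (r − g) = €2.0000 / (0.07 − 0.025) = €44.44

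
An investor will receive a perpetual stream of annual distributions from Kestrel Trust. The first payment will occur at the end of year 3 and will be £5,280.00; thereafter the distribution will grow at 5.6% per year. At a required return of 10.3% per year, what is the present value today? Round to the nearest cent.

Value at end of year 2: C₁ / (r − g) = £5,280.00 / (0.103 − 0.056) = £112,340.4255
Discount to today: PV = £112,340.4255 / (1 + 0.103)^2 = £112,340.4255 / 1.216609 = £92,338.97

£92338.97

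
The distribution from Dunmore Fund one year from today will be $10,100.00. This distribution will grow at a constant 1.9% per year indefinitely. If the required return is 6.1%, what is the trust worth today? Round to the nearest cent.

$240476.19

Growing perpetuity: P = D₁ / (r − g) = $10,100.0000 / (0.061 − 0.019) = $240,476.19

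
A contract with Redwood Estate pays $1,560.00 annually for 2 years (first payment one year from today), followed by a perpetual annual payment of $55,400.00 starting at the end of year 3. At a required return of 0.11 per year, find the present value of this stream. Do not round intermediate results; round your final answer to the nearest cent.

PV of 2-year annuity: $1,560.00 × [1 − (1+0.11)^−2] / 0.11 = 2671.53640
Perpetuity value at year 2: $55,400.00 / 0.11 = 503636.36364
PV of perpetuity: 503636.36364 / (1+0.11)^2 = 408762.57092
Total PV = 2671.53640 + 408762.57092 = 411434.10733

$411434.11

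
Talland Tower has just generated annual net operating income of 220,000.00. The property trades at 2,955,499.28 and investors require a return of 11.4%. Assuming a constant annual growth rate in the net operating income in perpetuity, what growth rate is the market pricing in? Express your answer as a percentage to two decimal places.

3.68%

P = D₀(1+g)/(r−g) ⇒ P(r−g) = D₀(1+g) ⇒ g(P+D₀) = P·r − D₀
g = (P·r − D₀)/(P + D₀) = (2,955,499.28×0.114 − 220,000.00) / (2,955,499.28 + 220,000.00) = 0.036822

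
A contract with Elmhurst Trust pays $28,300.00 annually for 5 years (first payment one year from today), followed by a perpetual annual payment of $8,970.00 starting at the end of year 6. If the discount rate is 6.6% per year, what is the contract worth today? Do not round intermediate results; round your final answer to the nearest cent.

$216022.04

PV of 5-year annuity: $28,300.00 × [1 − (1+0.066)^−5] / 0.066 = 117289.00808
Perpetuity value at year 5: $8,970.00 / 0.066 = 135909.09091
PV of perpetuity: 135909.09091 / (1+0.066)^5 = 98733.03428
Total PV = 117289.00808 + 98733.03428 = 216022.04236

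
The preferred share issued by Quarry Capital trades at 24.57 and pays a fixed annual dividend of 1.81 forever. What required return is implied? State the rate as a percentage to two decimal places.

P = C/r ⇒ r = C/P = 1.81/24.57 = 0.073667

7.37%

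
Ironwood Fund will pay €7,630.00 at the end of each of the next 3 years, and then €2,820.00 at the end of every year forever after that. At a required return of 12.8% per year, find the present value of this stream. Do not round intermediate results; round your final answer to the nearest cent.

PV of 3-year annuity: €7,630.00 × [1 − (1+0.128)^−3] / 0.128 = 18076.95192
Perpetuity value at year 3: €2,820.00 / 0.128 = 22031.25000
PV of perpetuity: 22031.25000 / (1+0.128)^3 = 15350.12229
Total PV = 18076.95192 + 15350.12229 = 33427.07421

€33427.07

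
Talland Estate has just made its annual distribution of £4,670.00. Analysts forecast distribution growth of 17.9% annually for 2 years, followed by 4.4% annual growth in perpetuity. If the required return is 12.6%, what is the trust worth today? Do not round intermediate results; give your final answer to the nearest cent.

£75195.79

D_1 = 5505.93000
D_2 = 6491.49147
Terminal value at year 2: TV = D_2×(1+g_2)/(r−g_2) = 6777.11709/0.082 = 82647.76945
P_0 = D_1/(1+r)^1 + D_2/(1+r)^2 + TV/(1+r)^2
    = 4889.81350 + 5119.97346 + 65186.00356 = 75195.79052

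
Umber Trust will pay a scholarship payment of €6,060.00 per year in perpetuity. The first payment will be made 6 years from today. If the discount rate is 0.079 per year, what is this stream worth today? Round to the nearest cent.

€52449.13

Value at end of year 5: C / r = €6,060.00 / 0.079 = €76,708.8608
Discount to today: PV = €76,708.8608 / (1 + 0.079)^5 = €76,708.8608 / 1.462538 = €52,449.13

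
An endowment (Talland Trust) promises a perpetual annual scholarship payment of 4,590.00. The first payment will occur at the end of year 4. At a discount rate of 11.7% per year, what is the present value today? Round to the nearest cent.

Value at end of year 3: C / r = 4,590.00 / 0.117 = 39,230.7692
Discount to today: PV = 39,230.7692 / (1 + 0.117)^3 = 39,230.7692 / 1.393669 = 28,149.28

28149.28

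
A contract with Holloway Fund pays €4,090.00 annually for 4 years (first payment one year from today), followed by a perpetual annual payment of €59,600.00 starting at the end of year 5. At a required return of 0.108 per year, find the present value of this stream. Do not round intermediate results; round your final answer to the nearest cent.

€378897.11

PV of 4-year annuity: €4,090.00 × [1 − (1+0.108)^−4] / 0.108 = 12743.37782
Perpetuity value at year 4: €59,600.00 / 0.108 = 551851.85185
PV of perpetuity: 551851.85185 / (1+0.108)^4 = 366153.73003
Total PV = 12743.37782 + 366153.73003 = 378897.10786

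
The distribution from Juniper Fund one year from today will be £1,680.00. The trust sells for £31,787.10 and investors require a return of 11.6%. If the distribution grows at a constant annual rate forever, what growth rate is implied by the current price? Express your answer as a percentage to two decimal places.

6.31%

P = D₁/(r−g) ⇒ g = r − D₁/P = 0.116 − £1,680.00/£31,787.10 = 0.063148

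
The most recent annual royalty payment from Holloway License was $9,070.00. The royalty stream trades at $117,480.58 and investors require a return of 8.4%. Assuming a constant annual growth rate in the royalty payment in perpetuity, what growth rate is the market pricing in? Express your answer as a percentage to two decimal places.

P = D₀(1+g)/(r−g) ⇒ P(r−g) = D₀(1+g) ⇒ g(P+D₀) = P·r − D₀
g = (P·r − D₀)/(P + D₀) = ($117,480.58×0.084 − $9,070.00) / ($117,480.58 + $9,070.00) = 0.006309

0.63%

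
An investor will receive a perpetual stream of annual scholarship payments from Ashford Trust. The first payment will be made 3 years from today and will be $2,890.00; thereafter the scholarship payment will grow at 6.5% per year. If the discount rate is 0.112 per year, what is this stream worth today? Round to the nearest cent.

Value at end of year 2: C₁ / (r − g) = $2,890.00 / (0.112 − 0.065) = $61,489.3617
Discount to today: PV = $61,489.3617 / (1 + 0.112)^2 = $61,489.3617 / 1.236544 = $49,726.79

$49726.79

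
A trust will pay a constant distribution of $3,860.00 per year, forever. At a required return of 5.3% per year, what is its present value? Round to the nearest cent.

Level perpetuity: PV = C / r = $3,860.00 / 0.053 = $72,830.19

$72830.19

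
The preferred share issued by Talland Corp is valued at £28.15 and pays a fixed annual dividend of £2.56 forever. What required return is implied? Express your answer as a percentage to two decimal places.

P = C/r ⇒ r = C/P = £2.56/£28.15 = 0.090941

9.09%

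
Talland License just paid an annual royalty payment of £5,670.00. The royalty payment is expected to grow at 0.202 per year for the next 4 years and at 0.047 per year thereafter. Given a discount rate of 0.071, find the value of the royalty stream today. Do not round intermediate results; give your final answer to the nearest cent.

D_1 = 6815.34000
D_2 = 8192.03868
D_3 = 9846.83049
D_4 = 11835.89025
Terminal value at year 4: TV = D_4×(1+g_2)/(r−g_2) = 12392.17709/0.024 = 516340.71229
P_0 = D_1/(1+r)^1 + D_2/(1+r)^2 + D_3/(1+r)^3 + D_4/(1+r)^4 + TV/(1+r)^4
    = 6363.52941 + 7141.88828 + 8015.45258 + 8995.86742 + 392444.71620 = 422961.45390

£422961.45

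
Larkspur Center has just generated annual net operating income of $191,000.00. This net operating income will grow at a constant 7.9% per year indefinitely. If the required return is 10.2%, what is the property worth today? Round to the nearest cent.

D₁ = D₀ × (1 + g) = $191,000.00 × 1.079 = $206,089.0000
Growing perpetuity: P = D₁ / (r − g) = $206,089.0000 / (0.102 − 0.079) = $8,960,391.30

$8960391.30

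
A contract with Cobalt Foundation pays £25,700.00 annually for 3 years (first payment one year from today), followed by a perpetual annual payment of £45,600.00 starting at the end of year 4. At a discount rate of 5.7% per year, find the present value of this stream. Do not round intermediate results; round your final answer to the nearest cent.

PV of 3-year annuity: £25,700.00 × [1 − (1+0.057)^−3] / 0.057 = 69079.49481
Perpetuity value at year 3: £45,600.00 / 0.057 = 800000.00000
PV of perpetuity: 800000.00000 / (1+0.057)^3 = 677430.93527
Total PV = 69079.49481 + 677430.93527 = 746510.43009

£746510.43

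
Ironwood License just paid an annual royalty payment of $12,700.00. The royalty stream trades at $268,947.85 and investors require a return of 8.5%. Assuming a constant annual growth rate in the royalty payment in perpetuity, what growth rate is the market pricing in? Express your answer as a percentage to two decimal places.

3.61%

P = D₀(1+g)/(r−g) ⇒ P(r−g) = D₀(1+g) ⇒ g(P+D₀) = P·r − D₀
g = (P·r − D₀)/(P + D₀) = ($268,947.85×0.085 − $12,700.00) / ($268,947.85 + $12,700.00) = 0.036075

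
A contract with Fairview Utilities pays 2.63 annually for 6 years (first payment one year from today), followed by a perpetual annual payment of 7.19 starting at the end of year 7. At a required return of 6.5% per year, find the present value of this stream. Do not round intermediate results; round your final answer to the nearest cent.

PV of 6-year annuity: 2.63 × [1 − (1+0.065)^−6] / 0.065 = 12.73187
Perpetuity value at year 6: 7.19 / 0.065 = 110.61538
PV of perpetuity: 110.61538 / (1+0.065)^6 = 75.80850
Total PV = 12.73187 + 75.80850 = 88.54036

88.54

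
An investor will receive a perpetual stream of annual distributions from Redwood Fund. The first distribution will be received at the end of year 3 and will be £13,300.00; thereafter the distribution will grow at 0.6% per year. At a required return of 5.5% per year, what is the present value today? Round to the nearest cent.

Value at end of year 2: C₁ / (r − g) = £13,300.00 / (0.055 − 0.006) = £271,428.5714
Discount to today: PV = £271,428.5714 / (1 + 0.055)^2 = £271,428.5714 / 1.113025 = £243,865.66

£243865.66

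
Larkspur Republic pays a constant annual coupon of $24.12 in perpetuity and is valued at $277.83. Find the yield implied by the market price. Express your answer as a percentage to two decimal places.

8.68%

P = C/r ⇒ r = C/P = $24.12/$277.83 = 0.086816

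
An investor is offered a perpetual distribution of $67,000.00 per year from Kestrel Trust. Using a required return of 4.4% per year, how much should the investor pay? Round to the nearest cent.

$1522727.27

Level perpetuity: PV = C / r = $67,000.00 / 0.044 = $1,522,727.27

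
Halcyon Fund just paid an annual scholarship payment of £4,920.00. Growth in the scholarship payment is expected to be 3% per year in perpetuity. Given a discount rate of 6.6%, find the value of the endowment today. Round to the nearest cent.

D₁ = D₀ × (1 + g) = £4,920.00 × 1.03 = £5,067.6000
Growing perpetuity: P = D₁ / (r − g) = £5,067.6000 / (0.066 − 0.03) = £140,766.67

£140766.67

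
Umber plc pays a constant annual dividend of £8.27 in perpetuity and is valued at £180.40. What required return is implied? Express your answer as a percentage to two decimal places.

P = C/r ⇒ r = C/P = £8.27/£180.40 = 0.045843

4.58%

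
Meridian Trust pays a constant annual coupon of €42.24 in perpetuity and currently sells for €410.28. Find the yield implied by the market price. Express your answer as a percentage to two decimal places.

P = C/r ⇒ r = C/P = €42.24/€410.28 = 0.102954

10.30%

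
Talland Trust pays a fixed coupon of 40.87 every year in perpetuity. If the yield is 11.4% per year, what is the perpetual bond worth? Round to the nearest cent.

Level perpetuity: PV = C / r = 40.87 / 0.114 = 358.51

358.51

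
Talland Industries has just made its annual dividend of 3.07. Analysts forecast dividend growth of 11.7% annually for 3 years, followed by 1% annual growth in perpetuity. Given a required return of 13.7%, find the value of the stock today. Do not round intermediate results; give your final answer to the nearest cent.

32.04

D_1 = 3.42919
D_2 = 3.83041
D_3 = 4.27856
Terminal value at year 3: TV = D_3×(1+g_2)/(r−g_2) = 4.32135/0.127 = 34.02636
P_0 = D_1/(1+r)^1 + D_2/(1+r)^2 + D_3/(1+r)^3 + TV/(1+r)^3
    = 3.01600 + 2.96295 + 2.91083 + 23.14910 = 32.03887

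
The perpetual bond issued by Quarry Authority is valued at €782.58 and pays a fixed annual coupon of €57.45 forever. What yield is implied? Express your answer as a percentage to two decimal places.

P = C/r ⇒ r = C/P = €57.45/€782.58 = 0.073411

7.34%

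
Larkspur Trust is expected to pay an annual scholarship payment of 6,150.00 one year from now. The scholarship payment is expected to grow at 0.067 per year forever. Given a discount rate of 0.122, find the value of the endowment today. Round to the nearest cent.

Growing perpetuity: P = D₁ / (r − g) = 6,150.0000 / (0.122 − 0.067) = 111,818.18

111818.18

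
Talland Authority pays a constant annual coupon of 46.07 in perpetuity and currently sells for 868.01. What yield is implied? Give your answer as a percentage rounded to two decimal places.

5.31%

P = C/r ⇒ r = C/P = 46.07/868.01 = 0.053075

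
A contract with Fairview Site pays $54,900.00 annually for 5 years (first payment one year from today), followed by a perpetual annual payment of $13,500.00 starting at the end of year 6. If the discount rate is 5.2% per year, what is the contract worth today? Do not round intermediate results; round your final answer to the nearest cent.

PV of 5-year annuity: $54,900.00 × [1 − (1+0.052)^−5] / 0.052 = 236379.90566
Perpetuity value at year 5: $13,500.00 / 0.052 = 259615.38462
PV of perpetuity: 259615.38462 / (1+0.052)^5 = 201489.17831
Total PV = 236379.90566 + 201489.17831 = 437869.08396

$437869.08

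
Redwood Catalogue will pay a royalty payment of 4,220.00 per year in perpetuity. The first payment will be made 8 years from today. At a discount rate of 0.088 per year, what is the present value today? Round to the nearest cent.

26572.20

Value at end of year 7: C / r = 4,220.00 / 0.088 = 47,954.5455
Discount to today: PV = 47,954.5455 / (1 + 0.088)^7 = 47,954.5455 / 1.804689 = 26,572.20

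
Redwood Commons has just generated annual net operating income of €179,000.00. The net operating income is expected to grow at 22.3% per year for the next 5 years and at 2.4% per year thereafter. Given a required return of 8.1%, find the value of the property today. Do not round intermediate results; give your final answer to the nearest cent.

D_1 = 218917.00000
D_2 = 267735.49100
D_3 = 327440.50549
D_4 = 400459.73822
D_5 = 489762.25984
Terminal value at year 5: TV = D_5×(1+g_2)/(r−g_2) = 501516.55408/0.057 = 8798536.03643
P_0 = D_1/(1+r)^1 + D_2/(1+r)^2 + D_3/(1+r)^3 + D_4/(1+r)^4 + D_5/(1+r)^5 + TV/(1+r)^5
    = 202513.41351 + 229115.54553 + 259212.12968 + 293262.19667 + 331785.07542 + 5960489.77589 = 7276378.13669

€7276378.14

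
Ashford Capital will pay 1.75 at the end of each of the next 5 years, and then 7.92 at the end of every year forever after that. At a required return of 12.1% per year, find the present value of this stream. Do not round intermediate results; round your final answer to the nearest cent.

43.27

PV of 5-year annuity: 1.75 × [1 − (1+0.121)^−5] / 0.121 = 6.29276
Perpetuity value at year 5: 7.92 / 0.121 = 65.45455
PV of perpetuity: 65.45455 / (1+0.121)^5 = 36.97530
Total PV = 6.29276 + 36.97530 = 43.26807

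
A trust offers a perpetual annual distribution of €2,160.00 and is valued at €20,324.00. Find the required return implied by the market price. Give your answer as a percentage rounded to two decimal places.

10.63%

P = C/r ⇒ r = C/P = €2,160.00/€20,324.00 = 0.106278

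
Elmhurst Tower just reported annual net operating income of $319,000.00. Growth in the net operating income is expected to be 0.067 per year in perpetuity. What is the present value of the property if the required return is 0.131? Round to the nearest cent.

D₁ = D₀ × (1 + g) = $319,000.00 × 1.067 = $340,373.0000
Growing perpetuity: P = D₁ / (r − g) = $340,373.0000 / (0.131 − 0.067) = $5,318,328.13

$5318328.13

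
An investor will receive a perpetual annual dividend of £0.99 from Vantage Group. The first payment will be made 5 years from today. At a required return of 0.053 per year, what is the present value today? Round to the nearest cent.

Value at end of year 4: C / r = £0.99 / 0.053 = £18.6792
Discount to today: PV = £18.6792 / (1 + 0.053)^4 = £18.6792 / 1.229457 = £15.19

£15.19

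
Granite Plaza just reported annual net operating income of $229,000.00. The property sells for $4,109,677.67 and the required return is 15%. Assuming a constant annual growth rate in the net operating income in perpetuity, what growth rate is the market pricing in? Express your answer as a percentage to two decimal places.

P = D₀(1+g)/(r−g) ⇒ P(r−g) = D₀(1+g) ⇒ g(P+D₀) = P·r − D₀
g = (P·r − D₀)/(P + D₀) = ($4,109,677.67×0.15 − $229,000.00) / ($4,109,677.67 + $229,000.00) = 0.089302

8.93%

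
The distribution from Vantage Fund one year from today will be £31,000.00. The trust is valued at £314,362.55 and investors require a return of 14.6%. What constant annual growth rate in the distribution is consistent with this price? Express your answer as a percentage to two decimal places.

P = D₁/(r−g) ⇒ g = r − D₁/P = 0.146 − £31,000.00/£314,362.55 = 0.047388

4.74%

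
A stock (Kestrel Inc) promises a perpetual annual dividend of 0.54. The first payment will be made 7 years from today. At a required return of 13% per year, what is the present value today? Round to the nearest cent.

Value at end of year 6: C / r = 0.54 / 0.13 = 4.1538
Discount to today: PV = 4.1538 / (1 + 0.13)^6 = 4.1538 / 2.081952 = 2.00

2.00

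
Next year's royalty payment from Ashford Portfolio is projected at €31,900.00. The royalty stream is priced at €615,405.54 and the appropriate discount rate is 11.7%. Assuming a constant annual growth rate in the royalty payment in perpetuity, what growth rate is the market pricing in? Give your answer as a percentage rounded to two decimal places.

6.52%

P = D₁/(r−g) ⇒ g = r − D₁/P = 0.117 − €31,900.00/€615,405.54 = 0.065164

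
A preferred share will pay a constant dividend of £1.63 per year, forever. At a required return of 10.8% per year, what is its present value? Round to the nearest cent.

£15.09

Level perpetuity: PV = C / r = £1.63 / 0.108 = £15.09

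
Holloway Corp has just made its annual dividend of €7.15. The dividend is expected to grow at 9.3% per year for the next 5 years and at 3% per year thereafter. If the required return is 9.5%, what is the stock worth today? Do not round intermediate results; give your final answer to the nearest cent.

€147.82

D_1 = 7.81495
D_2 = 8.54174
D_3 = 9.33612
D_4 = 10.20438
D_5 = 11.15339
Terminal value at year 5: TV = D_5×(1+g_2)/(r−g_2) = 11.48799/0.065 = 176.73832
P_0 = D_1/(1+r)^1 + D_2/(1+r)^2 + D_3/(1+r)^3 + D_4/(1+r)^4 + D_5/(1+r)^5 + TV/(1+r)^5
    = 7.13694 + 7.12391 + 7.11089 + 7.09791 + 7.08494 + 112.26907 = 147.82366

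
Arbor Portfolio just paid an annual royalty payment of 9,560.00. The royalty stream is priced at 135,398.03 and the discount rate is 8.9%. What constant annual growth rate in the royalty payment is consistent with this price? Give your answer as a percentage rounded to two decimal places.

1.72%

P = D₀(1+g)/(r−g) ⇒ P(r−g) = D₀(1+g) ⇒ g(P+D₀) = P·r − D₀
g = (P·r − D₀)/(P + D₀) = (135,398.03×0.089 − 9,560.00) / (135,398.03 + 9,560.00) = 0.017180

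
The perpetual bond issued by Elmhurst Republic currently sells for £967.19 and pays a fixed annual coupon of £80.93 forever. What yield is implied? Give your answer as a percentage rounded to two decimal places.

8.37%

P = C/r ⇒ r = C/P = £80.93/£967.19 = 0.083675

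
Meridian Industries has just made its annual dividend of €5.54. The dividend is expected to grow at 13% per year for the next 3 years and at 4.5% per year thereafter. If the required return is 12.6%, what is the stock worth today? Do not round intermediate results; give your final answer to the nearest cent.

€88.98

D_1 = 6.26020
D_2 = 7.07403
D_3 = 7.99365
Terminal value at year 3: TV = D_3×(1+g_2)/(r−g_2) = 8.35336/0.081 = 103.12795
P_0 = D_1/(1+r)^1 + D_2/(1+r)^2 + D_3/(1+r)^3 + TV/(1+r)^3
    = 5.55968 + 5.57943 + 5.59925 + 72.23725 = 88.97561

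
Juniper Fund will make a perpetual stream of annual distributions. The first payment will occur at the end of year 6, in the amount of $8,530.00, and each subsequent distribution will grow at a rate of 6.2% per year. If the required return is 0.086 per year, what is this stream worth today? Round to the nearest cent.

Value at end of year 5: C₁ / (r − g) = $8,530.00 / (0.086 − 0.062) = $355,416.6667
Discount to today: PV = $355,416.6667 / (1 + 0.086)^5 = $355,416.6667 / 1.510599 = $235,281.98

$235281.98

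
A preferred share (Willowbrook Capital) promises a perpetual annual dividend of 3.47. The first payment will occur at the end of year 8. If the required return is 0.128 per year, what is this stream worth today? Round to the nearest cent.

11.67

Value at end of year 7: C / r = 3.47 / 0.128 = 27.1094
Discount to today: PV = 27.1094 / (1 + 0.128)^7 = 27.1094 / 2.323612 = 11.67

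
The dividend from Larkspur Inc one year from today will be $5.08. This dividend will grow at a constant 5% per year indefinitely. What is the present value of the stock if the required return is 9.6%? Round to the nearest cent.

$110.43

Growing perpetuity: P = D₁ / (r − g) = $5.0800 / (0.096 − 0.05) = $110.43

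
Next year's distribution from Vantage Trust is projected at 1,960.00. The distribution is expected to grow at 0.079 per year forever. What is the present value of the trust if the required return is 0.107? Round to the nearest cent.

Growing perpetuity: P = D₁ / (r − g) = 1,960.0000 / (0.107 − 0.079) = 70,000.00

70000.00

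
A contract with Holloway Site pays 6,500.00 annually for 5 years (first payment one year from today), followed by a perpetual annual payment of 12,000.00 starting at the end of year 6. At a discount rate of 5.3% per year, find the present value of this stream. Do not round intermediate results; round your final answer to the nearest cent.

PV of 5-year annuity: 6,500.00 × [1 − (1+0.053)^−5] / 0.053 = 27909.74396
Perpetuity value at year 5: 12,000.00 / 0.053 = 226415.09434
PV of perpetuity: 226415.09434 / (1+0.053)^5 = 174889.41317
Total PV = 27909.74396 + 174889.41317 = 202799.15714

202799.16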